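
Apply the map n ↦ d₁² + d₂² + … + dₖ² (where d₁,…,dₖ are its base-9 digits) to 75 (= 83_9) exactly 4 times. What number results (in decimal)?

89

75 = (8,3)_9 → 8² + 3² = 64 + 9 = 73
73 = (8,1)_9 → 8² + 1² = 64 + 1 = 65
65 = (7,2)_9 → 7² + 2² = 49 + 4 = 53
53 = (5,8)_9 → 5² + 8² = 25 + 64 = 89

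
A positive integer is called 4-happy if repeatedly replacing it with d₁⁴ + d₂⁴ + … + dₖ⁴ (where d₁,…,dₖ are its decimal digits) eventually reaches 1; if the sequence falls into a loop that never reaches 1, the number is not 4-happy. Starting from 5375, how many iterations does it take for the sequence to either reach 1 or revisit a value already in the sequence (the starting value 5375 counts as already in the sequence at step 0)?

12

5375 → 5⁴ + 3⁴ + 7⁴ + 5⁴ = 625 + 81 + 2401 + 625 = 3732
3732 → 3⁴ + 7⁴ + 3⁴ + 2⁴ = 81 + 2401 + 81 + 16 = 2579
2579 → 2⁴ + 5⁴ + 7⁴ + 9⁴ = 16 + 625 + 2401 + 6561 = 9603
9603 → 9⁴ + 6⁴ + 0⁴ + 3⁴ = 6561 + 1296 + 0 + 81 = 7938
7938 → 7⁴ + 9⁴ + 3⁴ + 8⁴ = 2401 + 6561 + 81 + 4096 = 13139
13139 → 1⁴ + 3⁴ + 1⁴ + 3⁴ + 9⁴ = 1 + 81 + 1 + 81 + 6561 = 6725
6725 → 6⁴ + 7⁴ + 2⁴ + 5⁴ = 1296 + 2401 + 16 + 625 = 4338
4338 → 4⁴ + 3⁴ + 3⁴ + 8⁴ = 256 + 81 + 81 + 4096 = 4514
4514 → 4⁴ + 5⁴ + 1⁴ + 4⁴ = 256 + 625 + 1 + 256 = 1138
1138 → 1⁴ + 1⁴ + 3⁴ + 8⁴ = 1 + 1 + 81 + 4096 = 4179
4179 → 4⁴ + 1⁴ + 7⁴ + 9⁴ = 256 + 1 + 2401 + 6561 = 9219
9219 → 9⁴ + 2⁴ + 1⁴ + 9⁴ = 6561 + 16 + 1 + 6561 = 13139  — 13139 repeats.
That took 12 steps.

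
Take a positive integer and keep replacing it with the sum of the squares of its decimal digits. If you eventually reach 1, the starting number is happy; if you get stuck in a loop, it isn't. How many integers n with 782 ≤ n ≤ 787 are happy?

1

782: 782 → 117 → 51 → 26 → 40 → 16 → 37 → 58 → 89 → 145 → 42 → 20 → 4 → 16  (repeats 16)
783: 783 → 122 → 9 → 81 → 65 → 61 → 37 → 58 → 89 → 145 → 42 → 20 → 4 → 16 → 37  (repeats 37)
784: 784 → 129 → 86 → 100 → 1  (reaches 1)
785: 785 → 138 → 74 → 65 → 61 → 37 → 58 → 89 → 145 → 42 → 20 → 4 → 16 → 37  (repeats 37)
786: 786 → 149 → 98 → 145 → 42 → 20 → 4 → 16 → 37 → 58 → 89 → 145  (repeats 145)
787: 787 → 162 → 41 → 17 → 50 → 25 → 29 → 85 → 89 → 145 → 42 → 20 → 4 → 16 → 37 → 58 → 89  (repeats 89)
happy: 784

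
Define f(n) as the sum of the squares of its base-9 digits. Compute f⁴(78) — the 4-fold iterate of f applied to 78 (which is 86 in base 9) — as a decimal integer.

78 = (8,6)_9 → 100
100 = (1,2,1)_9 → 6
6 = (6)_9 → 36
36 = (4,0)_9 → 16

16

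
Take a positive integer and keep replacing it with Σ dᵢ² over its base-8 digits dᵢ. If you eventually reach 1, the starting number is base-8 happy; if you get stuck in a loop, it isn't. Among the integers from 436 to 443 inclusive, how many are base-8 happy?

1

436: 436 → 88 → 10 → 5 → 25 → 10  — not base-8 happy
437: 437 → 97 → 18 → 8 → 1  — base-8 happy
438: 438 → 108 → 42 → 29 → 34 → 20 → 20  — not base-8 happy
439: 439 → 121 → 51 → 45 → 50 → 40 → 25 → 10 → 5 → 25  — not base-8 happy
440: 440 → 85 → 30 → 45 → 50 → 40 → 25 → 10 → 5 → 25  — not base-8 happy
441: 441 → 86 → 41 → 26 → 13 → 26  — not base-8 happy
442: 442 → 89 → 11 → 10 → 5 → 25 → 10  — not base-8 happy
443: 443 → 94 → 46 → 61 → 74 → 6 → 36 → 32 → 16 → 4 → 16  — not base-8 happy
base-8 happy: 437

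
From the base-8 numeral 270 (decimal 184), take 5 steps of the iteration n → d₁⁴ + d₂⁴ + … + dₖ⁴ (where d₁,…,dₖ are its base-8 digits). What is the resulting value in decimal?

1

184 = (2,7,0)_8 → 2417
2417 = (4,5,6,1)_8 → 2178
2178 = (4,2,0,2)_8 → 288
288 = (4,4,0)_8 → 512
512 = (1,0,0,0)_8 → 1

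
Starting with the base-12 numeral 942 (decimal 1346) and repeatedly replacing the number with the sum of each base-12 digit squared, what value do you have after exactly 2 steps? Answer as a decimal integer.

89

1346 = (9,4,2)_12 → 9² + 4² + 2² = 81 + 16 + 4 = 101
101 = (8,5)_12 → 8² + 5² = 64 + 25 = 89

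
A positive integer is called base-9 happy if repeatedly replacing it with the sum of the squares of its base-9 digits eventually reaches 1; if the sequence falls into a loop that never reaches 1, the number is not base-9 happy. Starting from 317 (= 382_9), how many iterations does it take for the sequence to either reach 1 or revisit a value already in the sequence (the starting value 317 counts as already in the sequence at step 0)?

317 = (3,8,2)_9 → 3² + 8² + 2² = 77
77 = (8,5)_9 → 8² + 5² = 89
89 = (1,0,8)_9 → 1² + 0² + 8² = 65
65 = (7,2)_9 → 7² + 2² = 53
53 = (5,8)_9 → 5² + 8² = 89  — 89 repeats.
That took 5 steps.

5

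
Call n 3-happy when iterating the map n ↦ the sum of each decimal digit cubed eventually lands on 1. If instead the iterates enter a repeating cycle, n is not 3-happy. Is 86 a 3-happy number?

86 → 728
728 → 863
863 → 755
755 → 593
593 → 881
881 → 1025
1025 → 134
134 → 92
92 → 737
737 → 713
713 → 371
371 → 371  — 371 already seen; the sequence cycles without reaching 1.

not 3-happy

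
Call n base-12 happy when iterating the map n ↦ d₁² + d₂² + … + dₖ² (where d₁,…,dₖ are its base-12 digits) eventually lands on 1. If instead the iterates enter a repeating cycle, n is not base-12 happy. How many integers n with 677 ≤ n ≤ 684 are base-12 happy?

677: 677 → 105 → 145 → 2 → 4 → 16 → 17 → 26 → 8 → 64 → 41 → 34 → 104 → 128 → 164 → 66 → 61 → 26  (repeats 26)
678: 678 → 116 → 145 → 2 → 4 → 16 → 17 → 26 → 8 → 64 → 41 → 34 → 104 → 128 → 164 → 66 → 61 → 26  (repeats 26)
679: 679 → 129 → 181 → 11 → 121 → 101 → 89 → 74 → 40 → 25 → 5 → 25  (repeats 25)
680: 680 → 144 → 1  (reaches 1)
681: 681 → 161 → 27 → 13 → 2 → 4 → 16 → 17 → 26 → 8 → 64 → 41 → 34 → 104 → 128 → 164 → 66 → 61 → 26  (repeats 26)
682: 682 → 180 → 10 → 100 → 80 → 100  (repeats 100)
683: 683 → 201 → 98 → 68 → 89 → 74 → 40 → 25 → 5 → 25  (repeats 25)
684: 684 → 97 → 65 → 50 → 20 → 65  (repeats 65)
base-12 happy: 680

1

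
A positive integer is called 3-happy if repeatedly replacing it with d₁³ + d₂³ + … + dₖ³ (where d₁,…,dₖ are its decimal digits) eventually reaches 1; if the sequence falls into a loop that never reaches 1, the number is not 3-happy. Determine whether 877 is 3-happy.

877 → 1198
1198 → 1243
1243 → 100
100 → 1  — reached 1.

3-happy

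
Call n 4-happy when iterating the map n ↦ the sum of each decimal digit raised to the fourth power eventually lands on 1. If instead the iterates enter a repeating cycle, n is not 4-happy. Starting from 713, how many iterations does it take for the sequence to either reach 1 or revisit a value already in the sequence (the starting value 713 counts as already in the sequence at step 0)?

9

713 → 7⁴ + 1⁴ + 3⁴ = 2483
2483 → 2⁴ + 4⁴ + 8⁴ + 3⁴ = 4449
4449 → 4⁴ + 4⁴ + 4⁴ + 9⁴ = 7329
7329 → 7⁴ + 3⁴ + 2⁴ + 9⁴ = 9059
9059 → 9⁴ + 0⁴ + 5⁴ + 9⁴ = 13747
13747 → 1⁴ + 3⁴ + 7⁴ + 4⁴ + 7⁴ = 5140
5140 → 5⁴ + 1⁴ + 4⁴ + 0⁴ = 882
882 → 8⁴ + 8⁴ + 2⁴ = 8208
8208 → 8⁴ + 2⁴ + 0⁴ + 8⁴ = 8208  — 8208 repeats.
That took 9 steps.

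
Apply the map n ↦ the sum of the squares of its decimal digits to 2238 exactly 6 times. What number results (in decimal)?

89

2238 → 81
81 → 65
65 → 61
61 → 37
37 → 58
58 → 89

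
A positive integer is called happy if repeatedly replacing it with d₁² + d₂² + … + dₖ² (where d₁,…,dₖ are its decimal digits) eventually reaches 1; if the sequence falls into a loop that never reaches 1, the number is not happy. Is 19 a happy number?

19 → 82
82 → 68
68 → 100
100 → 1  — reached 1.

happy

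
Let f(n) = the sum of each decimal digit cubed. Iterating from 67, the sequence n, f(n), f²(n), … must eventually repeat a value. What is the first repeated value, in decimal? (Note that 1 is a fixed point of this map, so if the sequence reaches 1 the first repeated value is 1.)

370

67 → 6³ + 7³ = 216 + 343 = 559
559 → 5³ + 5³ + 9³ = 125 + 125 + 729 = 979
979 → 9³ + 7³ + 9³ = 729 + 343 + 729 = 1801
1801 → 1³ + 8³ + 0³ + 1³ = 1 + 512 + 0 + 1 = 514
514 → 5³ + 1³ + 4³ = 125 + 1 + 64 = 190
190 → 1³ + 9³ + 0³ = 1 + 729 + 0 = 730
730 → 7³ + 3³ + 0³ = 343 + 27 + 0 = 370
370 → 3³ + 7³ + 0³ = 27 + 343 + 0 = 370  — 370 already appeared earlier.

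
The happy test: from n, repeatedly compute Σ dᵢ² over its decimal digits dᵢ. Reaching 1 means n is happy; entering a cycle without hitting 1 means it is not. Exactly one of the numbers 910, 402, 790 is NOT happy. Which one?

402

910: 910 → 82 → 68 → 100 → 1  — reaches 1 (happy)
402: 402 → 20 → 4 → 16 → 37 → 58 → 89 → 145 → 42 → 20  — repeats 20 (not happy)
790: 790 → 130 → 10 → 1  — reaches 1 (happy)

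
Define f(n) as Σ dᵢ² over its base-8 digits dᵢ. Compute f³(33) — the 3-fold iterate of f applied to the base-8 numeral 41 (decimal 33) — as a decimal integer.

25

33 = (4,1)_8 → 4² + 1² = 16 + 1 = 17
17 = (2,1)_8 → 2² + 1² = 4 + 1 = 5
5 = (5)_8 → 5² = 25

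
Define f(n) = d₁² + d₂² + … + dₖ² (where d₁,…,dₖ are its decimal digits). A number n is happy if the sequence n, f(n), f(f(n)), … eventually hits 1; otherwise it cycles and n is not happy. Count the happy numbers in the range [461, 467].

461: 461 → 53 → 34 → 25 → 29 → 85 → 89 → 145 → 42 → 20 → 4 → 16 → 37 → 58 → 89  (repeats 89)
462: 462 → 56 → 61 → 37 → 58 → 89 → 145 → 42 → 20 → 4 → 16 → 37  (repeats 37)
463: 463 → 61 → 37 → 58 → 89 → 145 → 42 → 20 → 4 → 16 → 37  (repeats 37)
464: 464 → 68 → 100 → 1  (reaches 1)
465: 465 → 77 → 98 → 145 → 42 → 20 → 4 → 16 → 37 → 58 → 89 → 145  (repeats 145)
466: 466 → 88 → 128 → 69 → 117 → 51 → 26 → 40 → 16 → 37 → 58 → 89 → 145 → 42 → 20 → 4 → 16  (repeats 16)
467: 467 → 101 → 2 → 4 → 16 → 37 → 58 → 89 → 145 → 42 → 20 → 4  (repeats 4)
happy: 464

1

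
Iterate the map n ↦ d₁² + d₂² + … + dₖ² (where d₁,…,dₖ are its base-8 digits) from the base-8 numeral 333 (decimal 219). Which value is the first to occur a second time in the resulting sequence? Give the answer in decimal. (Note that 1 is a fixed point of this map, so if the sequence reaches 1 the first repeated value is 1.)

1

219 = (3,3,3)_8 → 3² + 3² + 3² = 9 + 9 + 9 = 27
27 = (3,3)_8 → 3² + 3² = 9 + 9 = 18
18 = (2,2)_8 → 2² + 2² = 4 + 4 = 8
8 = (1,0)_8 → 1² + 0² = 1 + 0 = 1  — reached the fixed point 1.
1 → 1, so 1 is the first repeated value.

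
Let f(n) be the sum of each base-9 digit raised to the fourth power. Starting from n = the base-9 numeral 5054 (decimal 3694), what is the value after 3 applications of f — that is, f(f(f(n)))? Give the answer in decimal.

8208

3694 = (5,0,5,4)_9 → 5⁴ + 0⁴ + 5⁴ + 4⁴ = 625 + 0 + 625 + 256 = 1506
1506 = (2,0,5,3)_9 → 2⁴ + 0⁴ + 5⁴ + 3⁴ = 16 + 0 + 625 + 81 = 722
722 = (8,8,2)_9 → 8⁴ + 8⁴ + 2⁴ = 4096 + 4096 + 16 = 8208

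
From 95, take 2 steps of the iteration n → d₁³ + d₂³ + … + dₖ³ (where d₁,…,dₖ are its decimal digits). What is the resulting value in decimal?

95 → 9³ + 5³ = 729 + 125 = 854
854 → 8³ + 5³ + 4³ = 512 + 125 + 64 = 701

701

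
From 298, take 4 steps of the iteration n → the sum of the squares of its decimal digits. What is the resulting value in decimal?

298 → 2² + 9² + 8² = 149
149 → 1² + 4² + 9² = 98
98 → 9² + 8² = 145
145 → 1² + 4² + 5² = 42

42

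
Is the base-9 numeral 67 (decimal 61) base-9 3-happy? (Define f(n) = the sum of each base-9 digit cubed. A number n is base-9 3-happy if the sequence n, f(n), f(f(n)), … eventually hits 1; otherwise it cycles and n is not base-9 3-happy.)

base-9 3-happy

61 = (6,7)_9 → 6³ + 7³ = 559
559 = (6,8,1)_9 → 6³ + 8³ + 1³ = 729
729 = (1,0,0,0)_9 → 1³ + 0³ + 0³ + 0³ = 1  — reached 1.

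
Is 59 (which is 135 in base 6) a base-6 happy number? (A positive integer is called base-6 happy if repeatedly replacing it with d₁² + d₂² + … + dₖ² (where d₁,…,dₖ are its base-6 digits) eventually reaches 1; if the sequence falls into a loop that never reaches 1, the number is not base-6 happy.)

59 = (1,3,5)_6 → 35
35 = (5,5)_6 → 50
50 = (1,2,2)_6 → 9
9 = (1,3)_6 → 10
10 = (1,4)_6 → 17
17 = (2,5)_6 → 29
29 = (4,5)_6 → 41
41 = (1,0,5)_6 → 26
26 = (4,2)_6 → 20
20 = (3,2)_6 → 13
13 = (2,1)_6 → 5
5 = (5)_6 → 25
25 = (4,1)_6 → 17  — 17 already seen; the sequence cycles without reaching 1.

not base-6 happy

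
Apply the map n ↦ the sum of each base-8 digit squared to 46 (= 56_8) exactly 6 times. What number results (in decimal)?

16

46 = (5,6)_8 → 61
61 = (7,5)_8 → 74
74 = (1,1,2)_8 → 6
6 = (6)_8 → 36
36 = (4,4)_8 → 32
32 = (4,0)_8 → 16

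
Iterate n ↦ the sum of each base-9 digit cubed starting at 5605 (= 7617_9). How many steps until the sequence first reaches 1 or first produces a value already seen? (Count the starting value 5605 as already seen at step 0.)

5605 = (7,6,1,7)_9 → 7³ + 6³ + 1³ + 7³ = 343 + 216 + 1 + 343 = 903
903 = (1,2,1,3)_9 → 1³ + 2³ + 1³ + 3³ = 1 + 8 + 1 + 27 = 37
37 = (4,1)_9 → 4³ + 1³ = 64 + 1 = 65
65 = (7,2)_9 → 7³ + 2³ = 343 + 8 = 351
351 = (4,3,0)_9 → 4³ + 3³ + 0³ = 64 + 27 + 0 = 91
91 = (1,1,1)_9 → 1³ + 1³ + 1³ = 1 + 1 + 1 = 3
3 = (3)_9 → 3³ = 27
27 = (3,0)_9 → 3³ + 0³ = 27 + 0 = 27  — 27 repeats.
That took 8 steps.

8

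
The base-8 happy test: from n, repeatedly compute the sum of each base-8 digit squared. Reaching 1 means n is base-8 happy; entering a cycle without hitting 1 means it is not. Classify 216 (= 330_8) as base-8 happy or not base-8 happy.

base-8 happy

216 = (3,3,0)_8 → 3² + 3² + 0² = 18
18 = (2,2)_8 → 2² + 2² = 8
8 = (1,0)_8 → 1² + 0² = 1  — reached 1.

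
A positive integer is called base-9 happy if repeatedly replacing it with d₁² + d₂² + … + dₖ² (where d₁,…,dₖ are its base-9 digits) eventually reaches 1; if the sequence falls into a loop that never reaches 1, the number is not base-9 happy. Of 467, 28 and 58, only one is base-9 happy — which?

467: 467 → 125 → 81 → 1  — reaches 1 (base-9 happy)
28: 28 → 10 → 2 → 4 → 16 → 50 → 50  — repeats 50 (not base-9 happy)
58: 58 → 52 → 74 → 68 → 74  — repeats 74 (not base-9 happy)

467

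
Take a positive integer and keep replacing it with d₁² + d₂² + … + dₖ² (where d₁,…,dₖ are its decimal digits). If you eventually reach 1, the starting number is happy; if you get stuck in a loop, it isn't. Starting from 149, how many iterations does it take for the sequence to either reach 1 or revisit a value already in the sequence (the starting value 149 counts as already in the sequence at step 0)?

10

149 → 1² + 4² + 9² = 98
98 → 9² + 8² = 145
145 → 1² + 4² + 5² = 42
42 → 4² + 2² = 20
20 → 2² + 0² = 4
4 → 4² = 16
16 → 1² + 6² = 37
37 → 3² + 7² = 58
58 → 5² + 8² = 89
89 → 8² + 9² = 145  — 145 repeats.
That took 10 steps.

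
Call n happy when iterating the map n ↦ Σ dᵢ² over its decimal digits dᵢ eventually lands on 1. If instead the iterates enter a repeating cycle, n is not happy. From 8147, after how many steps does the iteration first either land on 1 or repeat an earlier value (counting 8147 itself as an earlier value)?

3

8147 → 130
130 → 10
10 → 1  — reached 1.
That took 3 steps.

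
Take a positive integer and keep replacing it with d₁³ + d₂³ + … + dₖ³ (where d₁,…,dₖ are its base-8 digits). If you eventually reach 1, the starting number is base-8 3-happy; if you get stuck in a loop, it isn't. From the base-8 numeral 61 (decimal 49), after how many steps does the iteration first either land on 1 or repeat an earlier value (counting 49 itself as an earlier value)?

49 = (6,1)_8 → 217
217 = (3,3,1)_8 → 55
55 = (6,7)_8 → 559
559 = (1,0,5,7)_8 → 469
469 = (7,2,5)_8 → 476
476 = (7,3,4)_8 → 434
434 = (6,6,2)_8 → 440
440 = (6,7,0)_8 → 559  — 559 repeats.
That took 8 steps.

8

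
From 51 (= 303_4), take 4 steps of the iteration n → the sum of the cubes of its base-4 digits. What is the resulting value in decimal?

9

51 = (3,0,3)_4 → 3³ + 0³ + 3³ = 27 + 0 + 27 = 54
54 = (3,1,2)_4 → 3³ + 1³ + 2³ = 27 + 1 + 8 = 36
36 = (2,1,0)_4 → 2³ + 1³ + 0³ = 8 + 1 + 0 = 9
9 = (2,1)_4 → 2³ + 1³ = 8 + 1 = 9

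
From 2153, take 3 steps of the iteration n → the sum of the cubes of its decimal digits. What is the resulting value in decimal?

2153 → 2³ + 1³ + 5³ + 3³ = 161
161 → 1³ + 6³ + 1³ = 218
218 → 2³ + 1³ + 8³ = 521

521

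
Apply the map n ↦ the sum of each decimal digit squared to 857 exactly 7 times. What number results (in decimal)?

857 → 8² + 5² + 7² = 138
138 → 1² + 3² + 8² = 74
74 → 7² + 4² = 65
65 → 6² + 5² = 61
61 → 6² + 1² = 37
37 → 3² + 7² = 58
58 → 5² + 8² = 89

89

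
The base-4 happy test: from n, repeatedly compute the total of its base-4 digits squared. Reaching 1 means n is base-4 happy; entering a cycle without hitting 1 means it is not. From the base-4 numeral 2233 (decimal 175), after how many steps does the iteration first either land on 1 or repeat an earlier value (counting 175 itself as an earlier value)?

6

175 = (2,2,3,3)_4 → 2² + 2² + 3² + 3² = 4 + 4 + 9 + 9 = 26
26 = (1,2,2)_4 → 1² + 2² + 2² = 1 + 4 + 4 = 9
9 = (2,1)_4 → 2² + 1² = 4 + 1 = 5
5 = (1,1)_4 → 1² + 1² = 1 + 1 = 2
2 = (2)_4 → 2² = 4
4 = (1,0)_4 → 1² + 0² = 1 + 0 = 1  — reached 1.
That took 6 steps.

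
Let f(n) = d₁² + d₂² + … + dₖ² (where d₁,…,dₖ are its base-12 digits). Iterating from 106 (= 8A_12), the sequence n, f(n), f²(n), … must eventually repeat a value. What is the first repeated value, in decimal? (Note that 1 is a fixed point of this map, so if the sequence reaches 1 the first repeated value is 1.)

106 = (8,10)_12 → 8² + 10² = 64 + 100 = 164
164 = (1,1,8)_12 → 1² + 1² + 8² = 1 + 1 + 64 = 66
66 = (5,6)_12 → 5² + 6² = 25 + 36 = 61
61 = (5,1)_12 → 5² + 1² = 25 + 1 = 26
26 = (2,2)_12 → 2² + 2² = 4 + 4 = 8
8 = (8)_12 → 8² = 64
64 = (5,4)_12 → 5² + 4² = 25 + 16 = 41
41 = (3,5)_12 → 3² + 5² = 9 + 25 = 34
34 = (2,10)_12 → 2² + 10² = 4 + 100 = 104
104 = (8,8)_12 → 8² + 8² = 64 + 64 = 128
128 = (10,8)_12 → 10² + 8² = 100 + 64 = 164  — 164 already appeared earlier.

164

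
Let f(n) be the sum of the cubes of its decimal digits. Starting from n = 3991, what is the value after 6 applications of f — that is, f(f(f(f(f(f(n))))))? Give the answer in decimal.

1459

3991 → 3³ + 9³ + 9³ + 1³ = 1486
1486 → 1³ + 4³ + 8³ + 6³ = 793
793 → 7³ + 9³ + 3³ = 1099
1099 → 1³ + 0³ + 9³ + 9³ = 1459
1459 → 1³ + 4³ + 5³ + 9³ = 919
919 → 9³ + 1³ + 9³ = 1459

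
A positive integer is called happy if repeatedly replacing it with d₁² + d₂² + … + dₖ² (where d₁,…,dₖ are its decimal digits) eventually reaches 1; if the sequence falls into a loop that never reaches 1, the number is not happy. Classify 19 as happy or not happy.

happy

19 → 1² + 9² = 1 + 81 = 82
82 → 8² + 2² = 64 + 4 = 68
68 → 6² + 8² = 36 + 64 = 100
100 → 1² + 0² + 0² = 1 + 0 + 0 = 1  — reached 1.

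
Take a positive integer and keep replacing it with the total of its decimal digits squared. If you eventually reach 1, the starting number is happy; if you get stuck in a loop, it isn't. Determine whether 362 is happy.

362 → 3² + 6² + 2² = 9 + 36 + 4 = 49
49 → 4² + 9² = 16 + 81 = 97
97 → 9² + 7² = 81 + 49 = 130
130 → 1² + 3² + 0² = 1 + 9 + 0 = 10
10 → 1² + 0² = 1 + 0 = 1  — reached 1.

happy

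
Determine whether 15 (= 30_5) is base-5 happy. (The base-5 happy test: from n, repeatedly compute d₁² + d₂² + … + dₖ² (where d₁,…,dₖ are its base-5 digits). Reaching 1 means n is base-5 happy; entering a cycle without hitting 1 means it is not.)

15 = (3,0)_5 → 3² + 0² = 9
9 = (1,4)_5 → 1² + 4² = 17
17 = (3,2)_5 → 3² + 2² = 13
13 = (2,3)_5 → 2² + 3² = 13  — 13 already seen; the sequence cycles without reaching 1.

not base-5 happy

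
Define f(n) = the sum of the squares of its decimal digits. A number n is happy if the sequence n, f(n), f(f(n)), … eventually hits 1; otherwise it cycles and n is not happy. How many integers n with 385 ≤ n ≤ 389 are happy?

385: 385 → 98 → 145 → 42 → 20 → 4 → 16 → 37 → 58 → 89 → 145  (repeats 145)
386: 386 → 109 → 82 → 68 → 100 → 1  (reaches 1)
387: 387 → 122 → 9 → 81 → 65 → 61 → 37 → 58 → 89 → 145 → 42 → 20 → 4 → 16 → 37  (repeats 37)
388: 388 → 137 → 59 → 106 → 37 → 58 → 89 → 145 → 42 → 20 → 4 → 16 → 37  (repeats 37)
389: 389 → 154 → 42 → 20 → 4 → 16 → 37 → 58 → 89 → 145 → 42  (repeats 42)
happy: 386

1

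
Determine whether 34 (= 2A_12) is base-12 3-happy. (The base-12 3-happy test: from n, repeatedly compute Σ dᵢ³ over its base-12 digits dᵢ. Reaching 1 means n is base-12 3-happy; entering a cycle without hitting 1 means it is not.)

not base-12 3-happy

34 = (2,10)_12 → 2³ + 10³ = 8 + 1000 = 1008
1008 = (7,0,0)_12 → 7³ + 0³ + 0³ = 343 + 0 + 0 = 343
343 = (2,4,7)_12 → 2³ + 4³ + 7³ = 8 + 64 + 343 = 415
415 = (2,10,7)_12 → 2³ + 10³ + 7³ = 8 + 1000 + 343 = 1351
1351 = (9,4,7)_12 → 9³ + 4³ + 7³ = 729 + 64 + 343 = 1136
1136 = (7,10,8)_12 → 7³ + 10³ + 8³ = 343 + 1000 + 512 = 1855
1855 = (1,0,10,7)_12 → 1³ + 0³ + 10³ + 7³ = 1 + 0 + 1000 + 343 = 1344
1344 = (9,4,0)_12 → 9³ + 4³ + 0³ = 729 + 64 + 0 = 793
793 = (5,6,1)_12 → 5³ + 6³ + 1³ = 125 + 216 + 1 = 342
342 = (2,4,6)_12 → 2³ + 4³ + 6³ = 8 + 64 + 216 = 288
288 = (2,0,0)_12 → 2³ + 0³ + 0³ = 8 + 0 + 0 = 8
8 = (8)_12 → 8³ = 512
512 = (3,6,8)_12 → 3³ + 6³ + 8³ = 27 + 216 + 512 = 755
755 = (5,2,11)_12 → 5³ + 2³ + 11³ = 125 + 8 + 1331 = 1464
1464 = (10,2,0)_12 → 10³ + 2³ + 0³ = 1000 + 8 + 0 = 1008  — 1008 already seen; the sequence cycles without reaching 1.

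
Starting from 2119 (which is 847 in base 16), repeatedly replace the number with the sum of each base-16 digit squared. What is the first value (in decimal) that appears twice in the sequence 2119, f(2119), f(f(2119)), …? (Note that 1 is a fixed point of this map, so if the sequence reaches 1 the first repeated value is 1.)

1

2119 = (8,4,7)_16 → 129
129 = (8,1)_16 → 65
65 = (4,1)_16 → 17
17 = (1,1)_16 → 2
2 = (2)_16 → 4
4 = (4)_16 → 16
16 = (1,0)_16 → 1  — reached the fixed point 1.
1 → 1, so 1 is the first repeated value.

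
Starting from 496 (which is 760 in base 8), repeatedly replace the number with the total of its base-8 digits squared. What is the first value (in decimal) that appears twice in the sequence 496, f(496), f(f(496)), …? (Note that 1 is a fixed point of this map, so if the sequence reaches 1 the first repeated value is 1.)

496 = (7,6,0)_8 → 7² + 6² + 0² = 49 + 36 + 0 = 85
85 = (1,2,5)_8 → 1² + 2² + 5² = 1 + 4 + 25 = 30
30 = (3,6)_8 → 3² + 6² = 9 + 36 = 45
45 = (5,5)_8 → 5² + 5² = 25 + 25 = 50
50 = (6,2)_8 → 6² + 2² = 36 + 4 = 40
40 = (5,0)_8 → 5² + 0² = 25 + 0 = 25
25 = (3,1)_8 → 3² + 1² = 9 + 1 = 10
10 = (1,2)_8 → 1² + 2² = 1 + 4 = 5
5 = (5)_8 → 5² = 25  — 25 already appeared earlier.

25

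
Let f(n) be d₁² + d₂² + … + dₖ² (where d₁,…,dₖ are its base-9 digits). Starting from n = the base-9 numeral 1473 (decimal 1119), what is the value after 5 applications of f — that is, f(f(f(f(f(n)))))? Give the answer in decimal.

1119 = (1,4,7,3)_9 → 1² + 4² + 7² + 3² = 75
75 = (8,3)_9 → 8² + 3² = 73
73 = (8,1)_9 → 8² + 1² = 65
65 = (7,2)_9 → 7² + 2² = 53
53 = (5,8)_9 → 5² + 8² = 89

89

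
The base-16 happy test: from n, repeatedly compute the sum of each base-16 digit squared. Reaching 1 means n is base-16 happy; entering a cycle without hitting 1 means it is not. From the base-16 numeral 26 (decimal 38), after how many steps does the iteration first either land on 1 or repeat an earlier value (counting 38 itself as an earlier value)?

6

38 = (2,6)_16 → 2² + 6² = 4 + 36 = 40
40 = (2,8)_16 → 2² + 8² = 4 + 64 = 68
68 = (4,4)_16 → 4² + 4² = 16 + 16 = 32
32 = (2,0)_16 → 2² + 0² = 4 + 0 = 4
4 = (4)_16 → 4² = 16
16 = (1,0)_16 → 1² + 0² = 1 + 0 = 1  — reached 1.
That took 6 steps.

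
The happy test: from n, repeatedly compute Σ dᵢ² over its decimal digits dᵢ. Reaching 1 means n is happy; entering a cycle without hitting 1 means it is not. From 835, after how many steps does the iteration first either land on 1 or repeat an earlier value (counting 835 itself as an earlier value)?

835 → 8² + 3² + 5² = 98
98 → 9² + 8² = 145
145 → 1² + 4² + 5² = 42
42 → 4² + 2² = 20
20 → 2² + 0² = 4
4 → 4² = 16
16 → 1² + 6² = 37
37 → 3² + 7² = 58
58 → 5² + 8² = 89
89 → 8² + 9² = 145  — 145 repeats.
That took 10 steps.

10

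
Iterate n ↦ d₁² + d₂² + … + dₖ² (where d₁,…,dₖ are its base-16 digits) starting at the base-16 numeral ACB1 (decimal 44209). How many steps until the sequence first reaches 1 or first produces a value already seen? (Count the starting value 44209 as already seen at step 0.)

12

44209 = (10,12,11,1)_16 → 10² + 12² + 11² + 1² = 366
366 = (1,6,14)_16 → 1² + 6² + 14² = 233
233 = (14,9)_16 → 14² + 9² = 277
277 = (1,1,5)_16 → 1² + 1² + 5² = 27
27 = (1,11)_16 → 1² + 11² = 122
122 = (7,10)_16 → 7² + 10² = 149
149 = (9,5)_16 → 9² + 5² = 106
106 = (6,10)_16 → 6² + 10² = 136
136 = (8,8)_16 → 8² + 8² = 128
128 = (8,0)_16 → 8² + 0² = 64
64 = (4,0)_16 → 4² + 0² = 16
16 = (1,0)_16 → 1² + 0² = 1  — reached 1.
That took 12 steps.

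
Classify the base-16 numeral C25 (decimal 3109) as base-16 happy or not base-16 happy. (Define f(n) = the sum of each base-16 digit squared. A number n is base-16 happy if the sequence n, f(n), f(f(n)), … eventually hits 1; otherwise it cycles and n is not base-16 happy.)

3109 = (12,2,5)_16 → 12² + 2² + 5² = 144 + 4 + 25 = 173
173 = (10,13)_16 → 10² + 13² = 100 + 169 = 269
269 = (1,0,13)_16 → 1² + 0² + 13² = 1 + 0 + 169 = 170
170 = (10,10)_16 → 10² + 10² = 100 + 100 = 200
200 = (12,8)_16 → 12² + 8² = 144 + 64 = 208
208 = (13,0)_16 → 13² + 0² = 169 + 0 = 169
169 = (10,9)_16 → 10² + 9² = 100 + 81 = 181
181 = (11,5)_16 → 11² + 5² = 121 + 25 = 146
146 = (9,2)_16 → 9² + 2² = 81 + 4 = 85
85 = (5,5)_16 → 5² + 5² = 25 + 25 = 50
50 = (3,2)_16 → 3² + 2² = 9 + 4 = 13
13 = (13)_16 → 13² = 169  — 169 already seen; the sequence cycles without reaching 1.

not base-16 happy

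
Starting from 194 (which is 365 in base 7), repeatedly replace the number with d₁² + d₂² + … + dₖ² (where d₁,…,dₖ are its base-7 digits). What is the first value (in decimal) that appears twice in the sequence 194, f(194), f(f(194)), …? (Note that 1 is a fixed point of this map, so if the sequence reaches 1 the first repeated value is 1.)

194 = (3,6,5)_7 → 3² + 6² + 5² = 70
70 = (1,3,0)_7 → 1² + 3² + 0² = 10
10 = (1,3)_7 → 1² + 3² = 10  — 10 already appeared earlier.

10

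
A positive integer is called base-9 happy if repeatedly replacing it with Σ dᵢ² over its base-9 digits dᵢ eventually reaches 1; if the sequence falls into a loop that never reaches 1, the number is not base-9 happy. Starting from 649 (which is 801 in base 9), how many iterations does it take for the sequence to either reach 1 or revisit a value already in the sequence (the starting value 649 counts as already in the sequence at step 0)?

649 = (8,0,1)_9 → 65
65 = (7,2)_9 → 53
53 = (5,8)_9 → 89
89 = (1,0,8)_9 → 65  — 65 repeats.
That took 4 steps.

4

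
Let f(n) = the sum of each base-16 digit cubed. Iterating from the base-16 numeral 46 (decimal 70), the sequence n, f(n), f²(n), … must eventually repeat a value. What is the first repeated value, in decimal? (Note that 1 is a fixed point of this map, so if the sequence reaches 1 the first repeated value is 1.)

70 = (4,6)_16 → 4³ + 6³ = 280
280 = (1,1,8)_16 → 1³ + 1³ + 8³ = 514
514 = (2,0,2)_16 → 2³ + 0³ + 2³ = 16
16 = (1,0)_16 → 1³ + 0³ = 1  — reached the fixed point 1.
1 → 1, so 1 is the first repeated value.

1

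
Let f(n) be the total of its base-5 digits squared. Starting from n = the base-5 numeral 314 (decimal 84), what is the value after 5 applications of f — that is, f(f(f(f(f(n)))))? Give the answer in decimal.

84 = (3,1,4)_5 → 26
26 = (1,0,1)_5 → 2
2 = (2)_5 → 4
4 = (4)_5 → 16
16 = (3,1)_5 → 10

10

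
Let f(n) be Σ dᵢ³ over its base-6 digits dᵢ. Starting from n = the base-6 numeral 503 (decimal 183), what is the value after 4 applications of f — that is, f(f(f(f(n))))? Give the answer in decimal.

28

183 = (5,0,3)_6 → 5³ + 0³ + 3³ = 125 + 0 + 27 = 152
152 = (4,1,2)_6 → 4³ + 1³ + 2³ = 64 + 1 + 8 = 73
73 = (2,0,1)_6 → 2³ + 0³ + 1³ = 8 + 0 + 1 = 9
9 = (1,3)_6 → 1³ + 3³ = 1 + 27 = 28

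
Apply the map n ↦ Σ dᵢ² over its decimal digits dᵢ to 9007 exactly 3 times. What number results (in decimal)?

1

9007 → 9² + 0² + 0² + 7² = 81 + 0 + 0 + 49 = 130
130 → 1² + 3² + 0² = 1 + 9 + 0 = 10
10 → 1² + 0² = 1 + 0 = 1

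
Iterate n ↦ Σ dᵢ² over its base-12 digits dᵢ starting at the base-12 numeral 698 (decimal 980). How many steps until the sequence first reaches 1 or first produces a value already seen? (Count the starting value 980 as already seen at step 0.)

10

980 = (6,9,8)_12 → 181
181 = (1,3,1)_12 → 11
11 = (11)_12 → 121
121 = (10,1)_12 → 101
101 = (8,5)_12 → 89
89 = (7,5)_12 → 74
74 = (6,2)_12 → 40
40 = (3,4)_12 → 25
25 = (2,1)_12 → 5
5 = (5)_12 → 25  — 25 repeats.
That took 10 steps.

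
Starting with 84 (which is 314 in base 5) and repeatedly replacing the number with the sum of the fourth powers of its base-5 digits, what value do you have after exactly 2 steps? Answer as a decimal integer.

84 = (3,1,4)_5 → 3⁴ + 1⁴ + 4⁴ = 81 + 1 + 256 = 338
338 = (2,3,2,3)_5 → 2⁴ + 3⁴ + 2⁴ + 3⁴ = 16 + 81 + 16 + 81 = 194

194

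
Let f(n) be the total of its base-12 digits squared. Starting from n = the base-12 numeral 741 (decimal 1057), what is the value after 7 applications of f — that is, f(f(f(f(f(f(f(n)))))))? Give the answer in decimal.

1057 = (7,4,1)_12 → 66
66 = (5,6)_12 → 61
61 = (5,1)_12 → 26
26 = (2,2)_12 → 8
8 = (8)_12 → 64
64 = (5,4)_12 → 41
41 = (3,5)_12 → 34

34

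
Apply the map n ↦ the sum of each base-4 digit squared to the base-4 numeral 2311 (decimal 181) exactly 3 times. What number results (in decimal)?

181 = (2,3,1,1)_4 → 2² + 3² + 1² + 1² = 4 + 9 + 1 + 1 = 15
15 = (3,3)_4 → 3² + 3² = 9 + 9 = 18
18 = (1,0,2)_4 → 1² + 0² + 2² = 1 + 0 + 4 = 5

5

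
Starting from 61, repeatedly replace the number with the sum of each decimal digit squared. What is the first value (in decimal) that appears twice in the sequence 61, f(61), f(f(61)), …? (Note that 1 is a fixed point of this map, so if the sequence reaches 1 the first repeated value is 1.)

37

61 → 6² + 1² = 36 + 1 = 37
37 → 3² + 7² = 9 + 49 = 58
58 → 5² + 8² = 25 + 64 = 89
89 → 8² + 9² = 64 + 81 = 145
145 → 1² + 4² + 5² = 1 + 16 + 25 = 42
42 → 4² + 2² = 16 + 4 = 20
20 → 2² + 0² = 4 + 0 = 4
4 → 4² = 16
16 → 1² + 6² = 1 + 36 = 37  — 37 already appeared earlier.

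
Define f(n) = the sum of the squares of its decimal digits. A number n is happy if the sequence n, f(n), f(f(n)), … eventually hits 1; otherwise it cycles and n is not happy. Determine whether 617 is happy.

617 → 6² + 1² + 7² = 36 + 1 + 49 = 86
86 → 8² + 6² = 64 + 36 = 100
100 → 1² + 0² + 0² = 1 + 0 + 0 = 1  — reached 1.

happy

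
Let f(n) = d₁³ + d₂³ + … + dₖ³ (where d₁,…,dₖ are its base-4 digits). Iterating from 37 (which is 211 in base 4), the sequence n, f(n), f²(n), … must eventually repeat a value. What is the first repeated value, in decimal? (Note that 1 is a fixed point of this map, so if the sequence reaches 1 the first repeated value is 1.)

37 = (2,1,1)_4 → 2³ + 1³ + 1³ = 8 + 1 + 1 = 10
10 = (2,2)_4 → 2³ + 2³ = 8 + 8 = 16
16 = (1,0,0)_4 → 1³ + 0³ + 0³ = 1 + 0 + 0 = 1  — reached the fixed point 1.
1 → 1, so 1 is the first repeated value.

1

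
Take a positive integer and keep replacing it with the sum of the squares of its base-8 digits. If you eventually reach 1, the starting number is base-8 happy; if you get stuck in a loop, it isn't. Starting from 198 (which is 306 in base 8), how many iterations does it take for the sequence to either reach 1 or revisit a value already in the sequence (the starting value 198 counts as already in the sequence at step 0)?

7

198 = (3,0,6)_8 → 3² + 0² + 6² = 9 + 0 + 36 = 45
45 = (5,5)_8 → 5² + 5² = 25 + 25 = 50
50 = (6,2)_8 → 6² + 2² = 36 + 4 = 40
40 = (5,0)_8 → 5² + 0² = 25 + 0 = 25
25 = (3,1)_8 → 3² + 1² = 9 + 1 = 10
10 = (1,2)_8 → 1² + 2² = 1 + 4 = 5
5 = (5)_8 → 5² = 25  — 25 repeats.
That took 7 steps.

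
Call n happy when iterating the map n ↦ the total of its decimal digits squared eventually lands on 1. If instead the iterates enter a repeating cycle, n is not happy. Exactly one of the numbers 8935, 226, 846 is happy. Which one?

8935: 8935 → 179 → 131 → 11 → 2 → 4 → 16 → 37 → 58 → 89 → 145 → 42 → 20 → 4  — repeats 4 (not happy)
226: 226 → 44 → 32 → 13 → 10 → 1  — reaches 1 (happy)
846: 846 → 116 → 38 → 73 → 58 → 89 → 145 → 42 → 20 → 4 → 16 → 37 → 58  — repeats 58 (not happy)

226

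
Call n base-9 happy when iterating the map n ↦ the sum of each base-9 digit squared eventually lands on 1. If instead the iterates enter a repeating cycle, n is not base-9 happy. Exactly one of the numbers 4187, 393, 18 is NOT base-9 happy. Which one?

18

4187: 4187 → 101 → 9 → 1  — reaches 1 (base-9 happy)
393: 393 → 101 → 9 → 1  — reaches 1 (base-9 happy)
18: 18 → 4 → 16 → 50 → 50  — repeats 50 (not base-9 happy)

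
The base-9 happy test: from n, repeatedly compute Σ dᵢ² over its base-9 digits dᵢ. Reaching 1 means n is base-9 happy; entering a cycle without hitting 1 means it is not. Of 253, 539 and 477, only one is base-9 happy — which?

539

253: 253 → 11 → 5 → 25 → 53 → 89 → 65 → 53  — repeats 53 (not base-9 happy)
539: 539 → 125 → 81 → 1  — reaches 1 (base-9 happy)
477: 477 → 89 → 65 → 53 → 89  — repeats 89 (not base-9 happy)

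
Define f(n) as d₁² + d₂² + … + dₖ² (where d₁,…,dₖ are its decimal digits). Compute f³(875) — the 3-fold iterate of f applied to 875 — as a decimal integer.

875 → 138
138 → 74
74 → 65

65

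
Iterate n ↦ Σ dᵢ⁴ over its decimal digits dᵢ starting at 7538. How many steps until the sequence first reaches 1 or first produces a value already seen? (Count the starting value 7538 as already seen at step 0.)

11

7538 → 7203
7203 → 2498
2498 → 10929
10929 → 13139
13139 → 6725
6725 → 4338
4338 → 4514
4514 → 1138
1138 → 4179
4179 → 9219
9219 → 13139  — 13139 repeats.
That took 11 steps.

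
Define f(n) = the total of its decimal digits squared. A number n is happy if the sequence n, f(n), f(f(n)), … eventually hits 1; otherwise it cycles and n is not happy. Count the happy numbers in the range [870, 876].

870: 870 → 113 → 11 → 2 → 4 → 16 → 37 → 58 → 89 → 145 → 42 → 20 → 4  — not happy
871: 871 → 114 → 18 → 65 → 61 → 37 → 58 → 89 → 145 → 42 → 20 → 4 → 16 → 37  — not happy
872: 872 → 117 → 51 → 26 → 40 → 16 → 37 → 58 → 89 → 145 → 42 → 20 → 4 → 16  — not happy
873: 873 → 122 → 9 → 81 → 65 → 61 → 37 → 58 → 89 → 145 → 42 → 20 → 4 → 16 → 37  — not happy
874: 874 → 129 → 86 → 100 → 1  — happy
875: 875 → 138 → 74 → 65 → 61 → 37 → 58 → 89 → 145 → 42 → 20 → 4 → 16 → 37  — not happy
876: 876 → 149 → 98 → 145 → 42 → 20 → 4 → 16 → 37 → 58 → 89 → 145  — not happy
happy: 874

1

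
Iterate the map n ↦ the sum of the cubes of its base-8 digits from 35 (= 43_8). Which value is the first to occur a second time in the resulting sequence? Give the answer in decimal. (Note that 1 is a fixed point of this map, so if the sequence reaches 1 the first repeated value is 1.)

35 = (4,3)_8 → 4³ + 3³ = 64 + 27 = 91
91 = (1,3,3)_8 → 1³ + 3³ + 3³ = 1 + 27 + 27 = 55
55 = (6,7)_8 → 6³ + 7³ = 216 + 343 = 559
559 = (1,0,5,7)_8 → 1³ + 0³ + 5³ + 7³ = 1 + 0 + 125 + 343 = 469
469 = (7,2,5)_8 → 7³ + 2³ + 5³ = 343 + 8 + 125 = 476
476 = (7,3,4)_8 → 7³ + 3³ + 4³ = 343 + 27 + 64 = 434
434 = (6,6,2)_8 → 6³ + 6³ + 2³ = 216 + 216 + 8 = 440
440 = (6,7,0)_8 → 6³ + 7³ + 0³ = 216 + 343 + 0 = 559  — 559 already appeared earlier.

559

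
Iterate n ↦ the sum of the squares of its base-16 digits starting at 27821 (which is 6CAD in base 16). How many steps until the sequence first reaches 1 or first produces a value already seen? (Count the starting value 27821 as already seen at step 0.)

27821 = (6,12,10,13)_16 → 6² + 12² + 10² + 13² = 449
449 = (1,12,1)_16 → 1² + 12² + 1² = 146
146 = (9,2)_16 → 9² + 2² = 85
85 = (5,5)_16 → 5² + 5² = 50
50 = (3,2)_16 → 3² + 2² = 13
13 = (13)_16 → 13² = 169
169 = (10,9)_16 → 10² + 9² = 181
181 = (11,5)_16 → 11² + 5² = 146  — 146 repeats.
That took 8 steps.

8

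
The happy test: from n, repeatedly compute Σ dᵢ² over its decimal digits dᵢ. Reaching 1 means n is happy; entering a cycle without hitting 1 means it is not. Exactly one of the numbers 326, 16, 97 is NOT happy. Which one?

326: 326 → 49 → 97 → 130 → 10 → 1  — reaches 1 (happy)
16: 16 → 37 → 58 → 89 → 145 → 42 → 20 → 4 → 16  — repeats 16 (not happy)
97: 97 → 130 → 10 → 1  — reaches 1 (happy)

16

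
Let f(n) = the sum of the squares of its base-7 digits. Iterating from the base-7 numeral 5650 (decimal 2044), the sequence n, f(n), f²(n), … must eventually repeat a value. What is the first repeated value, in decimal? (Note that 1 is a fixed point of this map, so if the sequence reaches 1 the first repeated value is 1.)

2044 = (5,6,5,0)_7 → 5² + 6² + 5² + 0² = 25 + 36 + 25 + 0 = 86
86 = (1,5,2)_7 → 1² + 5² + 2² = 1 + 25 + 4 = 30
30 = (4,2)_7 → 4² + 2² = 16 + 4 = 20
20 = (2,6)_7 → 2² + 6² = 4 + 36 = 40
40 = (5,5)_7 → 5² + 5² = 25 + 25 = 50
50 = (1,0,1)_7 → 1² + 0² + 1² = 1 + 0 + 1 = 2
2 = (2)_7 → 2² = 4
4 = (4)_7 → 4² = 16
16 = (2,2)_7 → 2² + 2² = 4 + 4 = 8
8 = (1,1)_7 → 1² + 1² = 1 + 1 = 2  — 2 already appeared earlier.

2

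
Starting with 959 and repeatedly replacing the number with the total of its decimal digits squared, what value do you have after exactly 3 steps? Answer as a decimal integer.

18

959 → 187
187 → 114
114 → 18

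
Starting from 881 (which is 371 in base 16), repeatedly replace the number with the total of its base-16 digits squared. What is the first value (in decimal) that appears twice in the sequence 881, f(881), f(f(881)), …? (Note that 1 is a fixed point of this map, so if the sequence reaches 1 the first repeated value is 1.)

1

881 = (3,7,1)_16 → 3² + 7² + 1² = 59
59 = (3,11)_16 → 3² + 11² = 130
130 = (8,2)_16 → 8² + 2² = 68
68 = (4,4)_16 → 4² + 4² = 32
32 = (2,0)_16 → 2² + 0² = 4
4 = (4)_16 → 4² = 16
16 = (1,0)_16 → 1² + 0² = 1  — reached the fixed point 1.
1 → 1, so 1 is the first repeated value.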